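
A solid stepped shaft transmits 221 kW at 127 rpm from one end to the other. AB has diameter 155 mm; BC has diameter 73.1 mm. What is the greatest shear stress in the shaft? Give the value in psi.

31400 psi

ω = 2π·127/60 = 13.30 rad/s, so T = P/ω = 221×10³ / 13.30 = 16620 N·m.
Under the same torque, τ_max = 16T/(πd³) is largest where d is smallest — segment BC (d = 73.1 mm).
τ_max = 16·16620/(π·(0.0731)³) = 2.167×10^8 Pa.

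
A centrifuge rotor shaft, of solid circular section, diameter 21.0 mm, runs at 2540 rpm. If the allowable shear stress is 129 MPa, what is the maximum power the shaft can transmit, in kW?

62.4 kW

J = πd⁴/32 = π(0.0210)⁴/32 = 1.909×10^-8 m⁴.
T_max = τ_allow·J/r = 1.29×10^8 × 1.909×10^-8 / 0.0105 = 234.6 N·m.
ω = 2π·2540/60 = 266.0 rad/s, so P_max = T_max·ω = 6.239×10^4 W.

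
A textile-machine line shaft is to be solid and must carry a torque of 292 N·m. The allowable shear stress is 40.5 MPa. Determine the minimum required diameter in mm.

33.2 mm

For a solid shaft τ_max = 16T/(πd³), so d = (16T/(π τ_allow))^(1/3) = (16·292.0/(π·4.05×10^7))^(1/3) = 0.03324 m.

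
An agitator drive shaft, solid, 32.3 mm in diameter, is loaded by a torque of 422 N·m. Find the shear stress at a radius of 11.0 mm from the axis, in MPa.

J = πd⁴/32 = π(0.0323)⁴/32 = 1.069×10^-7 m⁴.
Shear stress varies linearly with radius: τ = T·r/J = 422.0 × 0.0110 / 1.069×10^-7 = 4.344×10^7 Pa.

43.4 MPa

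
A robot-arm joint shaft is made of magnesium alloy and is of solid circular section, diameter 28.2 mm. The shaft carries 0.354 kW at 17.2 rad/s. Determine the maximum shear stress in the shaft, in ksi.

ω = 17.2 rad/s, so T = P/ω = 0.354×10³ / 17.20 = 20.58 N·m.
J = πd⁴/32 = π(0.0282)⁴/32 = 6.209×10^-8 m⁴.
τ_max = T·r/J = 20.58 × 0.0141 / 6.209×10^-8 = 4.674×10^6 Pa.

0.678 ksi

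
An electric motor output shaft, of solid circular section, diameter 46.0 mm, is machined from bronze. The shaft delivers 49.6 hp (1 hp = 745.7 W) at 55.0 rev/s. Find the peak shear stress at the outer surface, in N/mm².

ω = 2π·55.0 = 345.6 rad/s, so T = P/ω = 49.6×745.7 / 345.6 = 107.0 N·m.
J = πd⁴/32 = π(0.0460)⁴/32 = 4.396×10^-7 m⁴.
τ_max = T·r/J = 107.0 × 0.0230 / 4.396×10^-7 = 5.600×10^6 Pa.

5.60 N/mm²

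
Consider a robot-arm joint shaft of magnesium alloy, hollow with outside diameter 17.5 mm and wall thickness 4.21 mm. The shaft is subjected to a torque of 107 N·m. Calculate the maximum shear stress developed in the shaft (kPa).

J = π(d_o⁴ − d_i⁴)/32 = π(0.0175⁴ − 0.00908⁴)/32 = 8.540×10^-9 m⁴.
τ_max = T·r/J = 107.0 × 0.00875 / 8.540×10^-9 = 1.096×10^8 Pa.

110000 kPa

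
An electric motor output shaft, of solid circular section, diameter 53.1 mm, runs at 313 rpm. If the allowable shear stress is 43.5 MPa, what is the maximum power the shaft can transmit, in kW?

41.9 kW

J = πd⁴/32 = π(0.0531)⁴/32 = 7.805×10^-7 m⁴.
T_max = τ_allow·J/r = 4.35×10^7 × 7.805×10^-7 / 0.0266 = 1279 N·m.
ω = 2π·313/60 = 32.78 rad/s, so P_max = T_max·ω = 4.192×10^4 W.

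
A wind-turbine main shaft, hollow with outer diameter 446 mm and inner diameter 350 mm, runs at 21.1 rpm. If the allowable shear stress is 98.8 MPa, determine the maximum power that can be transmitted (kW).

J = π(d_o⁴ − d_i⁴)/32 = π(0.446⁴ − 0.350⁴)/32 = 2.411×10^-3 m⁴.
T_max = τ_allow·J/r = 9.88×10^7 × 2.411×10^-3 / 0.223 = 1.068e6 N·m.
ω = 2π·21.1/60 = 2.210 rad/s, so P_max = T_max·ω = 2.361×10^6 W.

2360 kW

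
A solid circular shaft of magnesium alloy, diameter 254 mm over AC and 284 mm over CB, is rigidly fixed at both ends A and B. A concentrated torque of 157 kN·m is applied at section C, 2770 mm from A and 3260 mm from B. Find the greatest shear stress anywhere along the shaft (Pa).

Compatibility: T_A·a/J_AC = T_B·b/J_CB with T_A + T_B = T₀.
J_AC = 4.09×10^-4 m⁴, J_CB = 6.39×10^-4 m⁴, so T_A = T₀·(J_AC/a)/((J_AC/a)+(J_CB/b)) = 67440 N·m, T_B = 89560 N·m.
τ in each portion: τ_AC = 2.10×10^7 Pa, τ_CB = 1.99×10^7 Pa; maximum is in AC.
τ_max = T_AC·r/J = 67440·0.127/4.09×10^-4 = 2.096×10^7 Pa.

2.10e7 Pa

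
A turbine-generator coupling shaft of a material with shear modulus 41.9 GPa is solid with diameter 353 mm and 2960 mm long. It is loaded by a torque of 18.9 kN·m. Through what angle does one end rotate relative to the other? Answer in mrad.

0.876 mrad

J = πd⁴/32 = π(0.353)⁴/32 = 1.524×10^-3 m⁴.
θ = T·L/(G·J) = 18900 × 2.96 / (41.9×10⁹ × 1.524×10^-3) = 8.759×10^-4 rad.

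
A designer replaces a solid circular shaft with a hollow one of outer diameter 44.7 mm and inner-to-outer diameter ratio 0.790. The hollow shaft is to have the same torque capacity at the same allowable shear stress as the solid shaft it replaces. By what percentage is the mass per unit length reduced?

Equal τ_max and T ⇒ the solid shaft needs d_s³ = d_o³(1−k⁴), so d_s = 44.7·(1−0.790⁴)^(1/3) = 37.92 mm.
Area ratio A_h/A_s = d_o²(1−k²)/d_s² = (1−k²)/(1−k⁴)^(2/3) = 0.5223.
Mass saving = 1 − 0.5223 = 47.8 %.

47.8 %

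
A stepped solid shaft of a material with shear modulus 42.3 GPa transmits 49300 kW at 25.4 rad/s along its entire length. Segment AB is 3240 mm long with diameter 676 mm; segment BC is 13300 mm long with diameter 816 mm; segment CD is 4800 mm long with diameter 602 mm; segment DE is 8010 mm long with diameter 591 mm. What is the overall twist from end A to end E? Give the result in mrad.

69.0 mrad

ω = 25.4 rad/s, so T = P/ω = 49300×10³ / 25.40 = 1.941e6 N·m.
J_AB = π(0.676)⁴/32 = 0.0205 m⁴; J_BC = π(0.816)⁴/32 = 0.0435 m⁴; J_CD = π(0.602)⁴/32 = 0.0129 m⁴; J_DE = π(0.591)⁴/32 = 0.0120 m⁴.
θ = (T/G)·Σ L_i/J_i = (1.941e6/42.3×10⁹)·(3.24/0.0205 + 13.3/0.0435 + 4.80/0.0129 + 8.01/0.0120) = 0.06904 rad.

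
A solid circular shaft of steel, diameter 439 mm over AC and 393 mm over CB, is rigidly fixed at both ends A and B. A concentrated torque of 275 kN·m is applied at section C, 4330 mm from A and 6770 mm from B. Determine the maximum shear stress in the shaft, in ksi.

Compatibility: T_A·a/J_AC = T_B·b/J_CB with T_A + T_B = T₀.
J_AC = 3.65×10^-3 m⁴, J_CB = 2.34×10^-3 m⁴, so T_A = T₀·(J_AC/a)/((J_AC/a)+(J_CB/b)) = 194900 N·m, T_B = 80070 N·m.
τ in each portion: τ_AC = 1.17×10^7 Pa, τ_CB = 6.72×10^6 Pa; maximum is in AC.
τ_max = T_AC·r/J = 194900·0.220/3.65×10^-3 = 1.173×10^7 Pa.

1.70 ksi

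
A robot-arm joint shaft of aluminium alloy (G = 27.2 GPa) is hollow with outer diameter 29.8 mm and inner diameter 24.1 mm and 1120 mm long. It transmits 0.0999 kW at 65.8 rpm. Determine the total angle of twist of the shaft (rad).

0.0135 rad

ω = 2π·65.8/60 = 6.891 rad/s, so T = P/ω = 0.0999×10³ / 6.891 = 14.50 N·m.
J = π(d_o⁴ − d_i⁴)/32 = π(0.0298⁴ − 0.0241⁴)/32 = 4.430×10^-8 m⁴.
θ = T·L/(G·J) = 14.50 × 1.12 / (27.2×10⁹ × 4.430×10^-8) = 0.01347 rad.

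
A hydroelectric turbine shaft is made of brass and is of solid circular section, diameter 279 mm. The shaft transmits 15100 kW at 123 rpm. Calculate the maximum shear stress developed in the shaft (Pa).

ω = 2π·123/60 = 12.88 rad/s, so T = P/ω = 15100×10³ / 12.88 = 1.172e6 N·m.
J = πd⁴/32 = π(0.279)⁴/32 = 5.949×10^-4 m⁴.
τ_max = T·r/J = 1.172e6 × 0.140 / 5.949×10^-4 = 2.749×10^8 Pa.

2.75e8 Pa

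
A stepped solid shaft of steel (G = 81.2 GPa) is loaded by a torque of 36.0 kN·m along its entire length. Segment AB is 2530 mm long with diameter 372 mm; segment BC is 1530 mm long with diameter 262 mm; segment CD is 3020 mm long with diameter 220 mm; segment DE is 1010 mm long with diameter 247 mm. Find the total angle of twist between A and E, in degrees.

J_AB = π(0.372)⁴/32 = 1.88×10^-3 m⁴; J_BC = π(0.262)⁴/32 = 4.63×10^-4 m⁴; J_CD = π(0.220)⁴/32 = 2.30×10^-4 m⁴; J_DE = π(0.247)⁴/32 = 3.65×10^-4 m⁴.
θ = (T/G)·Σ L_i/J_i = (36000/81.2×10⁹)·(2.53/1.88×10^-3 + 1.53/4.63×10^-4 + 3.02/2.30×10^-4 + 1.01/3.65×10^-4) = 9.110×10^-3 rad.

0.522°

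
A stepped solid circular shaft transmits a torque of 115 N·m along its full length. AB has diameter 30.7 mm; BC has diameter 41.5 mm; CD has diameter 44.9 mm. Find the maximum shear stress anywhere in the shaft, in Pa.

2.02e7 Pa

Under the same torque, τ_max = 16T/(πd³) is largest where d is smallest — segment AB (d = 30.7 mm).
τ_max = 16·115.0/(π·(0.0307)³) = 2.024×10^7 Pa.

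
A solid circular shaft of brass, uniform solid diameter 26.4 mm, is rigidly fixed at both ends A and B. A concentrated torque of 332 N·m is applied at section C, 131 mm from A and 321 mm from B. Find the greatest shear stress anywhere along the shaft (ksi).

With uniform GJ and both ends fixed, compatibility θ_AC = θ_CB gives T_A·a = T_B·b, together with T_A + T_B = T₀.
T_A = T₀·b/(a+b) = 332.0·321/452.0 = 235.8 N·m; T_B = 96.22 N·m.
τ in each portion: τ_AC = 6.53×10^7 Pa, τ_CB = 2.66×10^7 Pa; maximum is in AC.
τ_max = T_AC·r/J = 235.8·0.0132/4.77×10^-8 = 6.526×10^7 Pa.

9.47 ksi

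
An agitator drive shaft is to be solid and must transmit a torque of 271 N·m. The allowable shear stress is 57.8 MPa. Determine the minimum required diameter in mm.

For a solid shaft τ_max = 16T/(πd³), so d = (16T/(π τ_allow))^(1/3) = (16·271.0/(π·5.78×10^7))^(1/3) = 0.02880 m.

28.8 mm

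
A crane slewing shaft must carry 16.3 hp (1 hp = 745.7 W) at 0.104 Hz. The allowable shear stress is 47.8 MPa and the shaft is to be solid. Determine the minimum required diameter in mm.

ω = 2π·0.104 = 0.6535 rad/s, so T = P/ω = 16.3×745.7 / 0.6535 = 18600 N·m.
For a solid shaft τ_max = 16T/(πd³), so d = (16T/(π τ_allow))^(1/3) = (16·18600/(π·4.78×10^7))^(1/3) = 0.1256 m.

126 mm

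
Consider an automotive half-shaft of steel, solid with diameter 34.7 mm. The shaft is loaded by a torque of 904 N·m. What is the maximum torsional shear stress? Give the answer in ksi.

16.0 ksi

J = πd⁴/32 = π(0.0347)⁴/32 = 1.423×10^-7 m⁴.
τ_max = T·r/J = 904.0 × 0.0174 / 1.423×10^-7 = 1.102×10^8 Pa.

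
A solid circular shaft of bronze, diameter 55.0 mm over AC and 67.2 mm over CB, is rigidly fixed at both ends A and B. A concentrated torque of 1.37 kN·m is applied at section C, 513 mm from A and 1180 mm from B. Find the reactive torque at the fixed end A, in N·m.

Compatibility: T_A·a/J_AC = T_B·b/J_CB with T_A + T_B = T₀.
J_AC = 8.98×10^-7 m⁴, J_CB = 2.00×10^-6 m⁴, so T_A = T₀·(J_AC/a)/((J_AC/a)+(J_CB/b)) = 695.8 N·m, T_B = 674.2 N·m.

696 N·m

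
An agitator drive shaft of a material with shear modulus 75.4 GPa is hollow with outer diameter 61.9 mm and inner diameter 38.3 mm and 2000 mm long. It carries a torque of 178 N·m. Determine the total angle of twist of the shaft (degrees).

0.220°

J = π(d_o⁴ − d_i⁴)/32 = π(0.0619⁴ − 0.0383⁴)/32 = 1.230×10^-6 m⁴.
θ = T·L/(G·J) = 178.0 × 2.00 / (75.4×10⁹ × 1.230×10^-6) = 3.838×10^-3 rad.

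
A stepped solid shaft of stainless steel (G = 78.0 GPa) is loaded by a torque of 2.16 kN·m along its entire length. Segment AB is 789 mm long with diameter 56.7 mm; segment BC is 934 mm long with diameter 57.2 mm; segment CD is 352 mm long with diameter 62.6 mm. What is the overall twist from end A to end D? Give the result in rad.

J_AB = π(0.0567)⁴/32 = 1.01×10^-6 m⁴; J_BC = π(0.0572)⁴/32 = 1.05×10^-6 m⁴; J_CD = π(0.0626)⁴/32 = 1.51×10^-6 m⁴.
θ = (T/G)·Σ L_i/J_i = (2160/78.0×10⁹)·(0.789/1.01×10^-6 + 0.934/1.05×10^-6 + 0.352/1.51×10^-6) = 0.05261 rad.

0.0526 rad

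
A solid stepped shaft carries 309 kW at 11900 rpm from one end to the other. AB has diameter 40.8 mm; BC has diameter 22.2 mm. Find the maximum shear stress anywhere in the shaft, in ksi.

ω = 2π·11900/60 = 1246 rad/s, so T = P/ω = 309×10³ / 1246 = 248.0 N·m.
Under the same torque, τ_max = 16T/(πd³) is largest where d is smallest — segment BC (d = 22.2 mm).
τ_max = 16·248.0/(π·(0.0222)³) = 1.154×10^8 Pa.

16.7 ksi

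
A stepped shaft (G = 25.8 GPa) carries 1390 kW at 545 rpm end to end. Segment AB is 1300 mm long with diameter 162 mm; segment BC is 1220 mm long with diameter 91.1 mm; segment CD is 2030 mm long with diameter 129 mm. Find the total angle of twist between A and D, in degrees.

ω = 2π·545/60 = 57.07 rad/s, so T = P/ω = 1390×10³ / 57.07 = 24360 N·m.
J_AB = π(0.162)⁴/32 = 6.76×10^-5 m⁴; J_BC = π(0.0911)⁴/32 = 6.76×10^-6 m⁴; J_CD = π(0.129)⁴/32 = 2.72×10^-5 m⁴.
θ = (T/G)·Σ L_i/J_i = (24360/25.8×10⁹)·(1.30/6.76×10^-5 + 1.22/6.76×10^-6 + 2.03/2.72×10^-5) = 0.2590 rad.

14.8°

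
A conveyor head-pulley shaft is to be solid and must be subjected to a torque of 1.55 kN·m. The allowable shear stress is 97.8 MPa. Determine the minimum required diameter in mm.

43.2 mm

For a solid shaft τ_max = 16T/(πd³), so d = (16T/(π τ_allow))^(1/3) = (16·1550/(π·9.78×10^7))^(1/3) = 0.04322 m.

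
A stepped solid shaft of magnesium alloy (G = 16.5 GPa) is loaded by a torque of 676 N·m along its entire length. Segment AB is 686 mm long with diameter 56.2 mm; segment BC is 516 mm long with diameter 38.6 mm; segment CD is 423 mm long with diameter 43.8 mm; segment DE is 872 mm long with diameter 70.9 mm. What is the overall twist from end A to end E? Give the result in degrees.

10.8°

J_AB = π(0.0562)⁴/32 = 9.79×10^-7 m⁴; J_BC = π(0.0386)⁴/32 = 2.18×10^-7 m⁴; J_CD = π(0.0438)⁴/32 = 3.61×10^-7 m⁴; J_DE = π(0.0709)⁴/32 = 2.48×10^-6 m⁴.
θ = (T/G)·Σ L_i/J_i = (676.0/16.5×10⁹)·(0.686/9.79×10^-7 + 0.516/2.18×10^-7 + 0.423/3.61×10^-7 + 0.872/2.48×10^-6) = 0.1881 rad.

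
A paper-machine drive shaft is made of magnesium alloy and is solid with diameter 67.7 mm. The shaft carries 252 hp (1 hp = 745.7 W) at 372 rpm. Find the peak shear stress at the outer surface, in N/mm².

79.2 N/mm²

ω = 2π·372/60 = 38.96 rad/s, so T = P/ω = 252×745.7 / 38.96 = 4824 N·m.
J = πd⁴/32 = π(0.0677)⁴/32 = 2.062×10^-6 m⁴.
τ_max = T·r/J = 4824 × 0.0338 / 2.062×10^-6 = 7.918×10^7 Pa.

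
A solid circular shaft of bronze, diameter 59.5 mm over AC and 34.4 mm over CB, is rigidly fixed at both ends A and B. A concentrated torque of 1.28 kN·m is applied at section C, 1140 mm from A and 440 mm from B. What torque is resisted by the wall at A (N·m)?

993 N·m

Compatibility: T_A·a/J_AC = T_B·b/J_CB with T_A + T_B = T₀.
J_AC = 1.23×10^-6 m⁴, J_CB = 1.37×10^-7 m⁴, so T_A = T₀·(J_AC/a)/((J_AC/a)+(J_CB/b)) = 992.6 N·m, T_B = 287.4 N·m.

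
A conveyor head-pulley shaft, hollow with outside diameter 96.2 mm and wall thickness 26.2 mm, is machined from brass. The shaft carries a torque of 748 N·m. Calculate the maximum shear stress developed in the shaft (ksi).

J = π(d_o⁴ − d_i⁴)/32 = π(0.0962⁴ − 0.0438⁴)/32 = 8.047×10^-6 m⁴.
τ_max = T·r/J = 748.0 × 0.0481 / 8.047×10^-6 = 4.471×10^6 Pa.

0.648 ksi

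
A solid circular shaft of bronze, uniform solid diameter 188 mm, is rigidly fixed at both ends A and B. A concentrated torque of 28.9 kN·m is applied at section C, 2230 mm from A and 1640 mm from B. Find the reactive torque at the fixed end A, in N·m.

With uniform GJ and both ends fixed, compatibility θ_AC = θ_CB gives T_A·a = T_B·b, together with T_A + T_B = T₀.
T_A = T₀·b/(a+b) = 28900·1640/3870 = 12250 N·m; T_B = 16650 N·m.

12200 N·m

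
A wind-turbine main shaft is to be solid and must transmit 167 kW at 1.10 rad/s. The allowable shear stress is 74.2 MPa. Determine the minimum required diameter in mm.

ω = 1.10 rad/s, so T = P/ω = 167×10³ / 1.100 = 151800 N·m.
For a solid shaft τ_max = 16T/(πd³), so d = (16T/(π τ_allow))^(1/3) = (16·151800/(π·7.42×10^7))^(1/3) = 0.2184 m.

218 mm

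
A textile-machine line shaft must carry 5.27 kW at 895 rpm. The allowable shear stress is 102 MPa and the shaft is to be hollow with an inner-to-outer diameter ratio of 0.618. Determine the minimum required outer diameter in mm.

14.9 mm

ω = 2π·895/60 = 93.72 rad/s, so T = P/ω = 5.27×10³ / 93.72 = 56.23 N·m.
For a hollow shaft with d_i/d_o = 0.618: τ_max = 16T/(π d_o³ (1−k⁴)), so d_o = [16T/(π τ_allow (1−k⁴))]^(1/3) = [16·56.23/(π·1.02×10^8·0.8541)]^(1/3) = 0.01487 m.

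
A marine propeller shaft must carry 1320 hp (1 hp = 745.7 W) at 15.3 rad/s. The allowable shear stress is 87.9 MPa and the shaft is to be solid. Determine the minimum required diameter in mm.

ω = 15.3 rad/s, so T = P/ω = 1320×745.7 / 15.30 = 64330 N·m.
For a solid shaft τ_max = 16T/(πd³), so d = (16T/(π τ_allow))^(1/3) = (16·64330/(π·8.79×10^7))^(1/3) = 0.1551 m.

155 mm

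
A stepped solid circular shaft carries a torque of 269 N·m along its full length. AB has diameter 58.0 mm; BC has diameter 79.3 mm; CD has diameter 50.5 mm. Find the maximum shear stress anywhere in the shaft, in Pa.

1.06e7 Pa

Under the same torque, τ_max = 16T/(πd³) is largest where d is smallest — segment CD (d = 50.5 mm).
τ_max = 16·269.0/(π·(0.0505)³) = 1.064×10^7 Pa.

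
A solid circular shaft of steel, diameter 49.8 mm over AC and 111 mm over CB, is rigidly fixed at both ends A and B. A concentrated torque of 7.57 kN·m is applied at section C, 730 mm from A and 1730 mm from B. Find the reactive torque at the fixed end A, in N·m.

Compatibility: T_A·a/J_AC = T_B·b/J_CB with T_A + T_B = T₀.
J_AC = 6.04×10^-7 m⁴, J_CB = 1.49×10^-5 m⁴, so T_A = T₀·(J_AC/a)/((J_AC/a)+(J_CB/b)) = 663.2 N·m, T_B = 6907 N·m.

663 N·m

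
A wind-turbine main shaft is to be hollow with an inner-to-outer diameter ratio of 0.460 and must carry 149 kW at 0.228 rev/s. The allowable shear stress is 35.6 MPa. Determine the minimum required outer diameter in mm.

250 mm

ω = 2π·0.228 = 1.433 rad/s, so T = P/ω = 149×10³ / 1.433 = 104000 N·m.
For a hollow shaft with d_i/d_o = 0.460: τ_max = 16T/(π d_o³ (1−k⁴)), so d_o = [16T/(π τ_allow (1−k⁴))]^(1/3) = [16·104000/(π·3.56×10^7·0.9552)]^(1/3) = 0.2497 m.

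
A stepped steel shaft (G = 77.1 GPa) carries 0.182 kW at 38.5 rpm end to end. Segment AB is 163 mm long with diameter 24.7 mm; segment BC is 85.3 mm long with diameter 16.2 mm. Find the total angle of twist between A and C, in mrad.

ω = 2π·38.5/60 = 4.032 rad/s, so T = P/ω = 0.182×10³ / 4.032 = 45.14 N·m.
J_AB = π(0.0247)⁴/32 = 3.65×10^-8 m⁴; J_BC = π(0.0162)⁴/32 = 6.76×10^-9 m⁴.
θ = (T/G)·Σ L_i/J_i = (45.14/77.1×10⁹)·(0.163/3.65×10^-8 + 0.0853/6.76×10^-9) = 9.998×10^-3 rad.

10.0 mrad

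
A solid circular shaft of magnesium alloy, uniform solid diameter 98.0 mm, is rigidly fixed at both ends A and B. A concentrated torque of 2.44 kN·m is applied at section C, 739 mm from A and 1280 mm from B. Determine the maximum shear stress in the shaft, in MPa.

With uniform GJ and both ends fixed, compatibility θ_AC = θ_CB gives T_A·a = T_B·b, together with T_A + T_B = T₀.
T_A = T₀·b/(a+b) = 2440·1280/2019 = 1547 N·m; T_B = 893.1 N·m.
τ in each portion: τ_AC = 8.37×10^6 Pa, τ_CB = 4.83×10^6 Pa; maximum is in AC.
τ_max = T_AC·r/J = 1547·0.0490/9.06×10^-6 = 8.371×10^6 Pa.

8.37 MPa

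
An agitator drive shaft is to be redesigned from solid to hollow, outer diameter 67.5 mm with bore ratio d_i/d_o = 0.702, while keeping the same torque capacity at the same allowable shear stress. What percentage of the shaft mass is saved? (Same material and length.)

38.9 %

Equal τ_max and T ⇒ the solid shaft needs d_s³ = d_o³(1−k⁴), so d_s = 67.5·(1−0.702⁴)^(1/3) = 61.52 mm.
Area ratio A_h/A_s = d_o²(1−k²)/d_s² = (1−k²)/(1−k⁴)^(2/3) = 0.6106.
Mass saving = 1 − 0.6106 = 38.9 %.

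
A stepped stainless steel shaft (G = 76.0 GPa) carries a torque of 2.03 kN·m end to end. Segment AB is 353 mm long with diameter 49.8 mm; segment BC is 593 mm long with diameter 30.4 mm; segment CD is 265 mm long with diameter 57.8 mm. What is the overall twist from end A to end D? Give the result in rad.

J_AB = π(0.0498)⁴/32 = 6.04×10^-7 m⁴; J_BC = π(0.0304)⁴/32 = 8.38×10^-8 m⁴; J_CD = π(0.0578)⁴/32 = 1.10×10^-6 m⁴.
θ = (T/G)·Σ L_i/J_i = (2030/76.0×10⁹)·(0.353/6.04×10^-7 + 0.593/8.38×10^-8 + 0.265/1.10×10^-6) = 0.2110 rad.

0.211 rad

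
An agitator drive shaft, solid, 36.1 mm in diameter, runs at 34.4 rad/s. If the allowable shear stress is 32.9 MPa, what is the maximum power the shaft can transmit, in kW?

10.5 kW

J = πd⁴/32 = π(0.0361)⁴/32 = 1.667×10^-7 m⁴.
T_max = τ_allow·J/r = 3.29×10^7 × 1.667×10^-7 / 0.0181 = 303.9 N·m.
ω = 34.4 rad/s, so P_max = T_max·ω = 1.045×10^4 W.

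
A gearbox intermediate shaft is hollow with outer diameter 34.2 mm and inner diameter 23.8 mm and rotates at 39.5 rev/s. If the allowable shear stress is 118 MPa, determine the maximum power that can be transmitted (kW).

J = π(d_o⁴ − d_i⁴)/32 = π(0.0342⁴ − 0.0238⁴)/32 = 1.028×10^-7 m⁴.
T_max = τ_allow·J/r = 1.18×10^8 × 1.028×10^-7 / 0.0171 = 709.4 N·m.
ω = 2π·39.5 = 248.2 rad/s, so P_max = T_max·ω = 1.761×10^5 W.

176 kW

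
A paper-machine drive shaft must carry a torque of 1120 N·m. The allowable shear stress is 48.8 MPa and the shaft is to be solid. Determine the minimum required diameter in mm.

48.9 mm

For a solid shaft τ_max = 16T/(πd³), so d = (16T/(π τ_allow))^(1/3) = (16·1120/(π·4.88×10^7))^(1/3) = 0.04889 m.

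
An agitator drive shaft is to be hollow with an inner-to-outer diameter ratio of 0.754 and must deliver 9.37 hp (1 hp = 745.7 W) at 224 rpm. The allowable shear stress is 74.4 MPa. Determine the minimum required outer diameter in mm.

ω = 2π·224/60 = 23.46 rad/s, so T = P/ω = 9.37×745.7 / 23.46 = 297.9 N·m.
For a hollow shaft with d_i/d_o = 0.754: τ_max = 16T/(π d_o³ (1−k⁴)), so d_o = [16T/(π τ_allow (1−k⁴))]^(1/3) = [16·297.9/(π·7.44×10^7·0.6768)]^(1/3) = 0.03112 m.

31.1 mm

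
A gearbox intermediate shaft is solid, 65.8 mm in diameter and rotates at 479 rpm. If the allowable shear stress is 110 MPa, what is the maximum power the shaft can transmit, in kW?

J = πd⁴/32 = π(0.0658)⁴/32 = 1.840×10^-6 m⁴.
T_max = τ_allow·J/r = 1.10×10^8 × 1.840×10^-6 / 0.0329 = 6153 N·m.
ω = 2π·479/60 = 50.16 rad/s, so P_max = T_max·ω = 3.086×10^5 W.

309 kW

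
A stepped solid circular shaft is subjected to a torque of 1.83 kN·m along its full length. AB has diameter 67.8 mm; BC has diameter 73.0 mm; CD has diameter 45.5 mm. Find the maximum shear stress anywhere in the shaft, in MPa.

Under the same torque, τ_max = 16T/(πd³) is largest where d is smallest — segment CD (d = 45.5 mm).
τ_max = 16·1830/(π·(0.0455)³) = 9.894×10^7 Pa.

98.9 MPa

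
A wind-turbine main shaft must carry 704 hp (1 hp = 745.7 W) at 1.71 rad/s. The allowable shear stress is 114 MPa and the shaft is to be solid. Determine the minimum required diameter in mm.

ω = 1.71 rad/s, so T = P/ω = 704×745.7 / 1.710 = 307000 N·m.
For a solid shaft τ_max = 16T/(πd³), so d = (16T/(π τ_allow))^(1/3) = (16·307000/(π·1.14×10^8))^(1/3) = 0.2394 m.

239 mm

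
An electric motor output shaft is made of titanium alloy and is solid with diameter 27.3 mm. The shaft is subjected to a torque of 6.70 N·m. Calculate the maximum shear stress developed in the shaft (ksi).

0.243 ksi

J = πd⁴/32 = π(0.0273)⁴/32 = 5.453×10^-8 m⁴.
τ_max = T·r/J = 6.700 × 0.0137 / 5.453×10^-8 = 1.677×10^6 Pa.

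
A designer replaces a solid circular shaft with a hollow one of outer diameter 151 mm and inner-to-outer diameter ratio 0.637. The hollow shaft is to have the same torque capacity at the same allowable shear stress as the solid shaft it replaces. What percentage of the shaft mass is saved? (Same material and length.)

Equal τ_max and T ⇒ the solid shaft needs d_s³ = d_o³(1−k⁴), so d_s = 151·(1−0.637⁴)^(1/3) = 142.2 mm.
Area ratio A_h/A_s = d_o²(1−k²)/d_s² = (1−k²)/(1−k⁴)^(2/3) = 0.6700.
Mass saving = 1 − 0.6700 = 33.0 %.

33.0 %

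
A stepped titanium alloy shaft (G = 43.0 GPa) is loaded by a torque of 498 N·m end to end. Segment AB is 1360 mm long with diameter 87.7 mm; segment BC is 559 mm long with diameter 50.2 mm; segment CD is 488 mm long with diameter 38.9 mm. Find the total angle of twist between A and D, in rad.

J_AB = π(0.0877)⁴/32 = 5.81×10^-6 m⁴; J_BC = π(0.0502)⁴/32 = 6.23×10^-7 m⁴; J_CD = π(0.0389)⁴/32 = 2.25×10^-7 m⁴.
θ = (T/G)·Σ L_i/J_i = (498.0/43.0×10⁹)·(1.36/5.81×10^-6 + 0.559/6.23×10^-7 + 0.488/2.25×10^-7) = 0.03824 rad.

0.0382 rad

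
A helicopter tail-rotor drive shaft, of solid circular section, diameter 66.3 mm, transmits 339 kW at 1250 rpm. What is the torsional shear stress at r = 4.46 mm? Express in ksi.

ω = 2π·1250/60 = 130.9 rad/s, so T = P/ω = 339×10³ / 130.9 = 2590 N·m.
J = πd⁴/32 = π(0.0663)⁴/32 = 1.897×10^-6 m⁴.
Shear stress varies linearly with radius: τ = T·r/J = 2590 × 0.00446 / 1.897×10^-6 = 6.089×10^6 Pa.

0.883 ksi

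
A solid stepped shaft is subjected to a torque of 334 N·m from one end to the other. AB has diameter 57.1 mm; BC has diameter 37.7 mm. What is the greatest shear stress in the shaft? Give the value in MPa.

31.7 MPa

Under the same torque, τ_max = 16T/(πd³) is largest where d is smallest — segment BC (d = 37.7 mm).
τ_max = 16·334.0/(π·(0.0377)³) = 3.175×10^7 Pa.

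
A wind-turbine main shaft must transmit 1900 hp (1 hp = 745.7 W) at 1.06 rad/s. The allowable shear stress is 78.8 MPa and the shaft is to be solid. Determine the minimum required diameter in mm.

442 mm

ω = 1.06 rad/s, so T = P/ω = 1900×745.7 / 1.060 = 1.337e6 N·m.
For a solid shaft τ_max = 16T/(πd³), so d = (16T/(π τ_allow))^(1/3) = (16·1.337e6/(π·7.88×10^7))^(1/3) = 0.4421 m.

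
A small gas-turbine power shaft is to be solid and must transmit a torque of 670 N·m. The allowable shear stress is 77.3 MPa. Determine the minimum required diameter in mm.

For a solid shaft τ_max = 16T/(πd³), so d = (16T/(π τ_allow))^(1/3) = (16·670.0/(π·7.73×10^7))^(1/3) = 0.03534 m.

35.3 mm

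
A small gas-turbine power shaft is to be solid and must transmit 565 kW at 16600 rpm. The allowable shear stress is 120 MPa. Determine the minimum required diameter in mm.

24.0 mm

ω = 2π·16600/60 = 1738 rad/s, so T = P/ω = 565×10³ / 1738 = 325.0 N·m.
For a solid shaft τ_max = 16T/(πd³), so d = (16T/(π τ_allow))^(1/3) = (16·325.0/(π·1.20×10^8))^(1/3) = 0.02398 m.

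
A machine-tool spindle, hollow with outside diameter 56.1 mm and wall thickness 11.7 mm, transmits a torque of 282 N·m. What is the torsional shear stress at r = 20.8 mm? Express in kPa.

6820 kPa

J = π(d_o⁴ − d_i⁴)/32 = π(0.0561⁴ − 0.0327⁴)/32 = 8.602×10^-7 m⁴.
Shear stress varies linearly with radius: τ = T·r/J = 282.0 × 0.0208 / 8.602×10^-7 = 6.819×10^6 Pa.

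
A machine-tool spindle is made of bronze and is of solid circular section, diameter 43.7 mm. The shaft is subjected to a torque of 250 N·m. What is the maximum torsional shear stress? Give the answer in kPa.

J = πd⁴/32 = π(0.0437)⁴/32 = 3.580×10^-7 m⁴.
τ_max = T·r/J = 250.0 × 0.0219 / 3.580×10^-7 = 1.526×10^7 Pa.

15300 kPa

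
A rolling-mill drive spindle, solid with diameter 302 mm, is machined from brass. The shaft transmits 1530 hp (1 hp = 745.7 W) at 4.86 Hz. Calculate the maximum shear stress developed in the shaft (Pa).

6.91e6 Pa

ω = 2π·4.86 = 30.54 rad/s, so T = P/ω = 1530×745.7 / 30.54 = 37360 N·m.
J = πd⁴/32 = π(0.302)⁴/32 = 8.166×10^-4 m⁴.
τ_max = T·r/J = 37360 × 0.151 / 8.166×10^-4 = 6.909×10^6 Pa.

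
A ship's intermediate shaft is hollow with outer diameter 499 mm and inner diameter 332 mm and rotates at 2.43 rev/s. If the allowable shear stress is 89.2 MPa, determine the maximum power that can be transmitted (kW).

J = π(d_o⁴ − d_i⁴)/32 = π(0.499⁴ − 0.332⁴)/32 = 4.894×10^-3 m⁴.
T_max = τ_allow·J/r = 8.92×10^7 × 4.894×10^-3 / 0.249 = 1.750e6 N·m.
ω = 2π·2.43 = 15.27 rad/s, so P_max = T_max·ω = 2.672×10^7 W.

26700 kW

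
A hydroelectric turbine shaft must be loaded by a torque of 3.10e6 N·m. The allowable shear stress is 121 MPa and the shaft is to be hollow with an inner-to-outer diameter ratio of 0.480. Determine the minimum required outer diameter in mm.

517 mm

For a hollow shaft with d_i/d_o = 0.480: τ_max = 16T/(π d_o³ (1−k⁴)), so d_o = [16T/(π τ_allow (1−k⁴))]^(1/3) = [16·3.100e6/(π·1.21×10^8·0.9469)]^(1/3) = 0.5165 m.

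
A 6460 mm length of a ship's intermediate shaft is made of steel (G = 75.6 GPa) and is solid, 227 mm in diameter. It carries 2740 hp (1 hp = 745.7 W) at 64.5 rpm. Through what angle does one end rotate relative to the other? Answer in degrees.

ω = 2π·64.5/60 = 6.754 rad/s, so T = P/ω = 2740×745.7 / 6.754 = 302500 N·m.
J = πd⁴/32 = π(0.227)⁴/32 = 2.607×10^-4 m⁴.
θ = T·L/(G·J) = 302500 × 6.46 / (75.6×10⁹ × 2.607×10^-4) = 0.09916 rad.

5.68°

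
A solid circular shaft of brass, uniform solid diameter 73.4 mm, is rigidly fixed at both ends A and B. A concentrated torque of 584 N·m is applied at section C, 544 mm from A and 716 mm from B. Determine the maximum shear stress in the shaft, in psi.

620 psi

With uniform GJ and both ends fixed, compatibility θ_AC = θ_CB gives T_A·a = T_B·b, together with T_A + T_B = T₀.
T_A = T₀·b/(a+b) = 584.0·716/1260 = 331.9 N·m; T_B = 252.1 N·m.
τ in each portion: τ_AC = 4.27×10^6 Pa, τ_CB = 3.25×10^6 Pa; maximum is in AC.
τ_max = T_AC·r/J = 331.9·0.0367/2.85×10^-6 = 4.274×10^6 Pa.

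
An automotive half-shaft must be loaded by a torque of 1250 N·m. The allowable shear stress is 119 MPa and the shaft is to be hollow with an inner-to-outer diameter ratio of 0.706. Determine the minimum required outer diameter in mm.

For a hollow shaft with d_i/d_o = 0.706: τ_max = 16T/(π d_o³ (1−k⁴)), so d_o = [16T/(π τ_allow (1−k⁴))]^(1/3) = [16·1250/(π·1.19×10^8·0.7516)]^(1/3) = 0.04144 m.

41.4 mm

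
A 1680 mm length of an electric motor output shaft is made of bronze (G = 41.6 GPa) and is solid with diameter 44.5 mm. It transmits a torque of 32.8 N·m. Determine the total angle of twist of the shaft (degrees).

J = πd⁴/32 = π(0.0445)⁴/32 = 3.850×10^-7 m⁴.
θ = T·L/(G·J) = 32.80 × 1.68 / (41.6×10⁹ × 3.850×10^-7) = 3.441×10^-3 rad.

0.197°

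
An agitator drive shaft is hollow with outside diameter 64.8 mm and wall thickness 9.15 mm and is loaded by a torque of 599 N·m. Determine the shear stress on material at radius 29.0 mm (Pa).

J = π(d_o⁴ − d_i⁴)/32 = π(0.0648⁴ − 0.0465⁴)/32 = 1.272×10^-6 m⁴.
Shear stress varies linearly with radius: τ = T·r/J = 599.0 × 0.0290 / 1.272×10^-6 = 1.366×10^7 Pa.

1.37e7 Pa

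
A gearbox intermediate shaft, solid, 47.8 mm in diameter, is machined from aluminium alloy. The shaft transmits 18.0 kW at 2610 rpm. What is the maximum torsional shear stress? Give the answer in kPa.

3070 kPa

ω = 2π·2610/60 = 273.3 rad/s, so T = P/ω = 18.0×10³ / 273.3 = 65.86 N·m.
J = πd⁴/32 = π(0.0478)⁴/32 = 5.125×10^-7 m⁴.
τ_max = T·r/J = 65.86 × 0.0239 / 5.125×10^-7 = 3.071×10^6 Pa.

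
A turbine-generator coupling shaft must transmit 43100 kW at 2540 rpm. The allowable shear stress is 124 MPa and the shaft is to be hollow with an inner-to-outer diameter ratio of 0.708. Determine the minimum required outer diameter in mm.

ω = 2π·2540/60 = 266.0 rad/s, so T = P/ω = 43100×10³ / 266.0 = 162000 N·m.
For a hollow shaft with d_i/d_o = 0.708: τ_max = 16T/(π d_o³ (1−k⁴)), so d_o = [16T/(π τ_allow (1−k⁴))]^(1/3) = [16·162000/(π·1.24×10^8·0.7487)]^(1/3) = 0.2071 m.

207 mm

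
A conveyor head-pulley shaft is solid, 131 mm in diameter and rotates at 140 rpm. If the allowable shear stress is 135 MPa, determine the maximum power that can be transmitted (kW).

J = πd⁴/32 = π(0.131)⁴/32 = 2.891×10^-5 m⁴.
T_max = τ_allow·J/r = 1.35×10^8 × 2.891×10^-5 / 0.0655 = 59590 N·m.
ω = 2π·140/60 = 14.66 rad/s, so P_max = T_max·ω = 8.736×10^5 W.

874 kW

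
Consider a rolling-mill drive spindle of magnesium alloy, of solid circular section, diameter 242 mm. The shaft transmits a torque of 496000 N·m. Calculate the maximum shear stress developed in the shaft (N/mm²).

J = πd⁴/32 = π(0.242)⁴/32 = 3.367×10^-4 m⁴.
τ_max = T·r/J = 496000 × 0.121 / 3.367×10^-4 = 1.782×10^8 Pa.

178 N/mm²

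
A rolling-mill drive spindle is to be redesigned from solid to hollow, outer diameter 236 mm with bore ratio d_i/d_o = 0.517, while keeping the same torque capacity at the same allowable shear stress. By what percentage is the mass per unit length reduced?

23.0 %

Equal τ_max and T ⇒ the solid shaft needs d_s³ = d_o³(1−k⁴), so d_s = 236·(1−0.517⁴)^(1/3) = 230.2 mm.
Area ratio A_h/A_s = d_o²(1−k²)/d_s² = (1−k²)/(1−k⁴)^(2/3) = 0.7698.
Mass saving = 1 − 0.7698 = 23.0 %.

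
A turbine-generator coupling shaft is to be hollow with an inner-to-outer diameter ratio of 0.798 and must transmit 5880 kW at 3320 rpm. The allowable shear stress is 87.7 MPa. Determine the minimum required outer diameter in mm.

ω = 2π·3320/60 = 347.7 rad/s, so T = P/ω = 5880×10³ / 347.7 = 16910 N·m.
For a hollow shaft with d_i/d_o = 0.798: τ_max = 16T/(π d_o³ (1−k⁴)), so d_o = [16T/(π τ_allow (1−k⁴))]^(1/3) = [16·16910/(π·8.77×10^7·0.5945)]^(1/3) = 0.1182 m.

118 mm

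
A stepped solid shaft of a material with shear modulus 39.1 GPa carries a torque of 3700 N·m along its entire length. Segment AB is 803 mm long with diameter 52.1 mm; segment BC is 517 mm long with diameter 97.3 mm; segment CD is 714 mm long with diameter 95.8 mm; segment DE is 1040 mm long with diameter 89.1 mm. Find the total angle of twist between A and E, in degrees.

7.72°

J_AB = π(0.0521)⁴/32 = 7.23×10^-7 m⁴; J_BC = π(0.0973)⁴/32 = 8.80×10^-6 m⁴; J_CD = π(0.0958)⁴/32 = 8.27×10^-6 m⁴; J_DE = π(0.0891)⁴/32 = 6.19×10^-6 m⁴.
θ = (T/G)·Σ L_i/J_i = (3700/39.1×10⁹)·(0.803/7.23×10^-7 + 0.517/8.80×10^-6 + 0.714/8.27×10^-6 + 1.04/6.19×10^-6) = 0.1347 rad.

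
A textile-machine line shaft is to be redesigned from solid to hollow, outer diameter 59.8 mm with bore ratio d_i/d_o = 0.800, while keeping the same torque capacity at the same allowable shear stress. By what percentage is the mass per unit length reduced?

Equal τ_max and T ⇒ the solid shaft needs d_s³ = d_o³(1−k⁴), so d_s = 59.8·(1−0.800⁴)^(1/3) = 50.17 mm.
Area ratio A_h/A_s = d_o²(1−k²)/d_s² = (1−k²)/(1−k⁴)^(2/3) = 0.5115.
Mass saving = 1 − 0.5115 = 48.8 %.

48.8 %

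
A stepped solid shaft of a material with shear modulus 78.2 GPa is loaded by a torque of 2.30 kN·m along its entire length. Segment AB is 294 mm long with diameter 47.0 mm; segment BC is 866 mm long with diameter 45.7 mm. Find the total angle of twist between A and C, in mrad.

77.5 mrad

J_AB = π(0.0470)⁴/32 = 4.79×10^-7 m⁴; J_BC = π(0.0457)⁴/32 = 4.28×10^-7 m⁴.
θ = (T/G)·Σ L_i/J_i = (2300/78.2×10⁹)·(0.294/4.79×10^-7 + 0.866/4.28×10^-7) = 0.07753 rad.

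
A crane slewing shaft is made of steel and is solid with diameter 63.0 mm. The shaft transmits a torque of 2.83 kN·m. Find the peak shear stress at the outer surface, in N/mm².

J = πd⁴/32 = π(0.0630)⁴/32 = 1.547×10^-6 m⁴.
τ_max = T·r/J = 2830 × 0.0315 / 1.547×10^-6 = 5.764×10^7 Pa.

57.6 N/mm²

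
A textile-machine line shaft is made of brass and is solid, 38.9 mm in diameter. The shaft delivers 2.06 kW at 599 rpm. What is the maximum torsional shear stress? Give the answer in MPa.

2.84 MPa

ω = 2π·599/60 = 62.73 rad/s, so T = P/ω = 2.06×10³ / 62.73 = 32.84 N·m.
J = πd⁴/32 = π(0.0389)⁴/32 = 2.248×10^-7 m⁴.
τ_max = T·r/J = 32.84 × 0.0194 / 2.248×10^-7 = 2.841×10^6 Pa.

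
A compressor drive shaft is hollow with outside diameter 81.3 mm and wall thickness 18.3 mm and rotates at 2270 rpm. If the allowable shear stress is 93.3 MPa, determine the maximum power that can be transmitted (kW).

2130 kW

J = π(d_o⁴ − d_i⁴)/32 = π(0.0813⁴ − 0.0447⁴)/32 = 3.897×10^-6 m⁴.
T_max = τ_allow·J/r = 9.33×10^7 × 3.897×10^-6 / 0.0406 = 8945 N·m.
ω = 2π·2270/60 = 237.7 rad/s, so P_max = T_max·ω = 2.126×10^6 W.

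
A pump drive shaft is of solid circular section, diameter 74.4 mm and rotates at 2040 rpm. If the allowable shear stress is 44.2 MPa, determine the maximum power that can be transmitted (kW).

764 kW

J = πd⁴/32 = π(0.0744)⁴/32 = 3.008×10^-6 m⁴.
T_max = τ_allow·J/r = 4.42×10^7 × 3.008×10^-6 / 0.0372 = 3574 N·m.
ω = 2π·2040/60 = 213.6 rad/s, so P_max = T_max·ω = 7.635×10^5 W.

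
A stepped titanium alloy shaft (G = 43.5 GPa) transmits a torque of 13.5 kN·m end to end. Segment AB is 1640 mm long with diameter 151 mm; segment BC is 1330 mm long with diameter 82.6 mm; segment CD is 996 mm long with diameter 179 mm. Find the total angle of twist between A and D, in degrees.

5.92°

J_AB = π(0.151)⁴/32 = 5.10×10^-5 m⁴; J_BC = π(0.0826)⁴/32 = 4.57×10^-6 m⁴; J_CD = π(0.179)⁴/32 = 1.01×10^-4 m⁴.
θ = (T/G)·Σ L_i/J_i = (13500/43.5×10⁹)·(1.64/5.10×10^-5 + 1.33/4.57×10^-6 + 0.996/1.01×10^-4) = 0.1034 rad.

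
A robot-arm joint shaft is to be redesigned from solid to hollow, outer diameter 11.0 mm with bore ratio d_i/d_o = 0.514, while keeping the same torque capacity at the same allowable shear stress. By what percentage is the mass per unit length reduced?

22.8 %

Equal τ_max and T ⇒ the solid shaft needs d_s³ = d_o³(1−k⁴), so d_s = 11.0·(1−0.514⁴)^(1/3) = 10.74 mm.
Area ratio A_h/A_s = d_o²(1−k²)/d_s² = (1−k²)/(1−k⁴)^(2/3) = 0.7722.
Mass saving = 1 − 0.7722 = 22.8 %.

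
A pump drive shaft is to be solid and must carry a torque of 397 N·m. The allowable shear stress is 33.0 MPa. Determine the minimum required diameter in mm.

39.4 mm

For a solid shaft τ_max = 16T/(πd³), so d = (16T/(π τ_allow))^(1/3) = (16·397.0/(π·3.30×10^7))^(1/3) = 0.03942 m.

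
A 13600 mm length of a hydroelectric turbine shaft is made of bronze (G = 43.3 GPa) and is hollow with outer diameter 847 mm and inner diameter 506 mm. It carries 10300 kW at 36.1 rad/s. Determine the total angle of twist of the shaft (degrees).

ω = 36.1 rad/s, so T = P/ω = 10300×10³ / 36.10 = 285300 N·m.
J = π(d_o⁴ − d_i⁴)/32 = π(0.847⁴ − 0.506⁴)/32 = 0.04409 m⁴.
θ = T·L/(G·J) = 285300 × 13.6 / (43.3×10⁹ × 0.04409) = 2.032×10^-3 rad.

0.116°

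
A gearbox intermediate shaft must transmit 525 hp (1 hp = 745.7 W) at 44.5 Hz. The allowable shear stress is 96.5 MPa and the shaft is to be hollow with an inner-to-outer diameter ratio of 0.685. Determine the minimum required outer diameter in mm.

ω = 2π·44.5 = 279.6 rad/s, so T = P/ω = 525×745.7 / 279.6 = 1400 N·m.
For a hollow shaft with d_i/d_o = 0.685: τ_max = 16T/(π d_o³ (1−k⁴)), so d_o = [16T/(π τ_allow (1−k⁴))]^(1/3) = [16·1400/(π·9.65×10^7·0.7798)]^(1/3) = 0.04559 m.

45.6 mm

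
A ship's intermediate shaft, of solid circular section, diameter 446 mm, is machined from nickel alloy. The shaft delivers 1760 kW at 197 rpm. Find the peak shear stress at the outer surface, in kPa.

4900 kPa

ω = 2π·197/60 = 20.63 rad/s, so T = P/ω = 1760×10³ / 20.63 = 85310 N·m.
J = πd⁴/32 = π(0.446)⁴/32 = 3.885×10^-3 m⁴.
τ_max = T·r/J = 85310 × 0.223 / 3.885×10^-3 = 4.898×10^6 Pa.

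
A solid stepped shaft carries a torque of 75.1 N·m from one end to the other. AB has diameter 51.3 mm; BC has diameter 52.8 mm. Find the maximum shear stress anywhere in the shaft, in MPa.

Under the same torque, τ_max = 16T/(πd³) is largest where d is smallest — segment AB (d = 51.3 mm).
τ_max = 16·75.10/(π·(0.0513)³) = 2.833×10^6 Pa.

2.83 MPa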